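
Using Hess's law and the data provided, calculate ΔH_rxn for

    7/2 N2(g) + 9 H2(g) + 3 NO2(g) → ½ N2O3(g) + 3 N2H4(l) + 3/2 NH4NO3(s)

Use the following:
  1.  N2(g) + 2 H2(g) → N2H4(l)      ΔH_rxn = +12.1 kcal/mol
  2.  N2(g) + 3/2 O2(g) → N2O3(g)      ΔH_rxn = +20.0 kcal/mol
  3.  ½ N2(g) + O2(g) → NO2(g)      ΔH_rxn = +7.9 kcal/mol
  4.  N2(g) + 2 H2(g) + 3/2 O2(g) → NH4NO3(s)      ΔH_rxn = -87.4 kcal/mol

eq. 1 × 3 (scale by 3 for the 3 N2H4(l)): (3)·(+12.1) = +36.3 kcal/mol
eq. 2 × 1/2 (×1/2 to match 1/2 N2O3(g) in the target): (1/2)·(+20.0) = +10.0 kcal/mol
eq. 3 reversed and × 3 (reverse to put NO2(g) on the reactant side; ×3 to match 3 NO2(g) in the target): (-3)·(+7.9) = -23.7 kcal/mol
eq. 4 × 3/2 (×3/2 to match 3/2 NH4NO3(s) in the target): (3/2)·(-87.4) = -131.1 kcal/mol
ΔH_rxn = (+36.3) + (+10.0) + (-23.7) + (-131.1) = -108.5 kcal/mol

ΔH_rxn = -108.5 kcal/mol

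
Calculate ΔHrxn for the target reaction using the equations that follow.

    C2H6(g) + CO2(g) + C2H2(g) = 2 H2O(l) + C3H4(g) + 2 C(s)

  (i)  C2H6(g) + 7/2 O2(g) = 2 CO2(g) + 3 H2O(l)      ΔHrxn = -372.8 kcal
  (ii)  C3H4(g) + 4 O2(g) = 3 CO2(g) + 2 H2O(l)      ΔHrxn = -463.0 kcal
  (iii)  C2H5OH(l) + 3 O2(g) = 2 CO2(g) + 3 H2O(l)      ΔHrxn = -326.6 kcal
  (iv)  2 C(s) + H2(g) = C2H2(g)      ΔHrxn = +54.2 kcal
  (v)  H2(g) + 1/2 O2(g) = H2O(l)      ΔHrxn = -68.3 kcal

(i) as written (C2H6(g) already on the reactant side): -372.8 kcal
(ii) reversed (C3H4(g) must end up as a product): +463.0 kcal
(iii): not needed (C2H5OH(l) appears nowhere else).
(iv) reversed (reverse to put C2H2(g) on the reactant side): -54.2 kcal
(v) as written: -68.3 kcal
ΔHrxn = (-372.8) + (+463.0) + (-54.2) + (-68.3) = -32.3 kcal

ΔHrxn = -32.3 kcal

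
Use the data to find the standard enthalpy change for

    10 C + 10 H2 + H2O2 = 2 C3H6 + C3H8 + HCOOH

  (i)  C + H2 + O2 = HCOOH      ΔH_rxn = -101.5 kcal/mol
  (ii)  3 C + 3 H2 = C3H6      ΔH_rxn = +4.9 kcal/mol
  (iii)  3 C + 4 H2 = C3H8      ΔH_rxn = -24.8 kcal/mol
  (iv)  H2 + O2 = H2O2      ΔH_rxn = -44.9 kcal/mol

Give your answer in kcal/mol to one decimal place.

ΔH_rxn = -71.6 kcal/mol

(i) as written (HCOOH already on the product side): -101.5 kcal/mol
(ii) × 2 (×2 to match 2 C3H6 in the target): (2)·(+4.9) = +9.8 kcal/mol
(iii) as written (C3H8 already on the product side): -24.8 kcal/mol
(iv) reversed (H2O2 must end up as a reactant): +44.9 kcal/mol
By Hess's law, ΔH_rxn = (-101.5) + (+9.8) + (-24.8) + (+44.9) = -71.6 kcal/mol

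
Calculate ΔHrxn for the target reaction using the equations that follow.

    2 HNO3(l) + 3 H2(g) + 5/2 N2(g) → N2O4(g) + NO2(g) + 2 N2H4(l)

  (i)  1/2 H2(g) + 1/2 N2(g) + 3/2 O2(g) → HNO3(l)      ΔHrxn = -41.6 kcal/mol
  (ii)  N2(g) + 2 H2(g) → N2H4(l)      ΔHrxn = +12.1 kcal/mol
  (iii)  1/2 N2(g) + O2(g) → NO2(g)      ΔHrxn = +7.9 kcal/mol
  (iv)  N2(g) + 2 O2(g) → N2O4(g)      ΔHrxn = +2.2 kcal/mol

(i) reversed and × 2: (-2)·(-41.6) = +83.2 kcal/mol
(ii) × 2: (2)·(+12.1) = +24.2 kcal/mol
(iii) as written: +7.9 kcal/mol
(iv) as written: +2.2 kcal/mol
By Hess's law, ΔHrxn = (-2)·(-41.6) + (2)·(+12.1) + (1)·(+7.9) + (1)·(+2.2) = 117.5 kcal/mol

ΔHrxn = 117.5 kcal/mol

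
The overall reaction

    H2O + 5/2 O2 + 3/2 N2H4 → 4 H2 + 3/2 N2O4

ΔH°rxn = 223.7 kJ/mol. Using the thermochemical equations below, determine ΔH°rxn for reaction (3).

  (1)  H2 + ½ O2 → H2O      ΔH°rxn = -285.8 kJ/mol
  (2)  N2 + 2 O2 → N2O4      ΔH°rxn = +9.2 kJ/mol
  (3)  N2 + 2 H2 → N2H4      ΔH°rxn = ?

(1) reversed: +285.8 kJ/mol
(2) × 3/2: (3/2)·(+9.2) = +13.8 kJ/mol
(3) reversed and × 3/2: contributes −3/2·x
+223.7 = (+285.8) + (+13.8) − 3/2·x
x = (+223.7 − (+299.6)) / (-3/2) = 50.6 kJ/mol

ΔH°rxn = 50.6 kJ/mol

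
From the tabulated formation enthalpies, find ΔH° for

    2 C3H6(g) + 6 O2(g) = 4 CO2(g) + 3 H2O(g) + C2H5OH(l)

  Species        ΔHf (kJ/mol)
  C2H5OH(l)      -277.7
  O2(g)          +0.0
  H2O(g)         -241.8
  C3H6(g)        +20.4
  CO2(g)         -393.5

ΔH°rxn = Σ nΔHf°(products) − Σ nΔHf°(reactants).
Products: 4·(-393.5) + 3·(-241.8) + 1·(-277.7) = -2577.1
Reactants: 2·(+20.4) + 6·(+0.0) = +40.8
ΔH° = (-2577.1) − (+40.8) = -2617.9 kJ/mol

ΔH° = -2617.9 kJ/mol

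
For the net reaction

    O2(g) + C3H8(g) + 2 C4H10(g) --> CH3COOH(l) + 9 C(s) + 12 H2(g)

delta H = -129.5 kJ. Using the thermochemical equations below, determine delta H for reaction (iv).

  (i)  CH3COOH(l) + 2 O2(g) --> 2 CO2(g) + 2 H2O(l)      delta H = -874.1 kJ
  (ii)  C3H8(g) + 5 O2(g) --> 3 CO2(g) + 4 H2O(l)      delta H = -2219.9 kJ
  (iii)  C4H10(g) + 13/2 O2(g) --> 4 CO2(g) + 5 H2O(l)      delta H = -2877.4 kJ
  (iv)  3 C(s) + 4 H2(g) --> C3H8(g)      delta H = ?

delta H = -103.8 kJ

(i) reversed: +874.1 kJ
(ii) reversed and × 2: (-2)·(-2219.9) = +4439.8 kJ
(iii) × 2: (2)·(-2877.4) = -5754.8 kJ
(iv) reversed and × 3: contributes −3·x
-129.5 = (+874.1) + (+4439.8) + (-5754.8) − 3·x
x = (-129.5 − (-440.9)) / (-3) = -103.8 kJ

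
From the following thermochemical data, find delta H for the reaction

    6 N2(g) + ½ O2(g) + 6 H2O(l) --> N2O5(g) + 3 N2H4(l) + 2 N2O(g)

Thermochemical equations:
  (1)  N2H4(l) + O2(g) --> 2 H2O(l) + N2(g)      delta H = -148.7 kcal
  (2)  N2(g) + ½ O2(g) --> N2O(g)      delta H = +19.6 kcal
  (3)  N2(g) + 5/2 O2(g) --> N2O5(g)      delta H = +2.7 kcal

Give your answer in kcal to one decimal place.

(1) reversed and × 3: (-3)·(-148.7) = +446.1 kcal
(2) × 2: (2)·(+19.6) = +39.2 kcal
(3) as written: +2.7 kcal
delta H = (-3)·(-148.7) + (2)·(+19.6) + (1)·(+2.7) = 488.0 kcal

delta H = 488.0 kcal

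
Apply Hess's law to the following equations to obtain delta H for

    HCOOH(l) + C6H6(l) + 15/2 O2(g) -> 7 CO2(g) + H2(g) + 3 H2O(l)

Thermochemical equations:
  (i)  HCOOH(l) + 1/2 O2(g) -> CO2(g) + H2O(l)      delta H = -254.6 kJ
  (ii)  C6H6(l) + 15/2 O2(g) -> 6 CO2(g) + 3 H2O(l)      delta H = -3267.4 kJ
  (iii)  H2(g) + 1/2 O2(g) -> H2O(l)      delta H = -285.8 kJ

(i) as written: -254.6 kJ
(ii) as written: -3267.4 kJ
(iii) reversed: +285.8 kJ
By Hess's law, delta H = (-254.6) + (-3267.4) + (+285.8) = -3236.2 kJ

delta H = -3236.2 kJ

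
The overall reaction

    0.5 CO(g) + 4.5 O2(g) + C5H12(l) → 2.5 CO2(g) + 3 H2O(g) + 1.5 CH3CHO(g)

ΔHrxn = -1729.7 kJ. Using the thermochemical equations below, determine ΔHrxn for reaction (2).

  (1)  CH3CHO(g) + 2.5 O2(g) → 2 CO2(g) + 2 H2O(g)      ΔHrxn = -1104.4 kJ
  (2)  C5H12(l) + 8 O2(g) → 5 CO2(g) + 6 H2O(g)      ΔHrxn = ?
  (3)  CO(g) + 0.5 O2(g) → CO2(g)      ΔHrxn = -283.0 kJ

ΔHrxn = -3244.8 kJ

(1) reversed and × 3/2 (reverse to put CH3CHO(g) on the product side; ×3/2 to match 3/2 CH3CHO(g) in the target): (-3/2)·(-1104.4) = +1656.6 kJ
(2) as written (C5H12(l) already on the reactant side): contributes x
(3) × 1/2 (×1/2 to match 1/2 CO(g) in the target): (1/2)·(-283.0) = -141.5 kJ
-1729.7 = (+1656.6) + (-141.5) + x
x = (-1729.7 − (+1515.1)) / (1) = -3244.8 kJ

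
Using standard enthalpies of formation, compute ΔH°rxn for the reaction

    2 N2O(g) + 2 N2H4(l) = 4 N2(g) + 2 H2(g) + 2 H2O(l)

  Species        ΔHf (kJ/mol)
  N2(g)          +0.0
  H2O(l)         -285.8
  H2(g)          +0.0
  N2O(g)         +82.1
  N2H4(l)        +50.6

ΔH°rxn = Σ nΔHf°(products) − Σ nΔHf°(reactants).
Products: 4·(+0.0) + 2·(+0.0) + 2·(-285.8) = -571.6
Reactants: 2·(+82.1) + 2·(+50.6) = +265.4
ΔH°rxn = (-571.6) − (+265.4) = -837.0 kJ/mol

ΔH°rxn = -837.0 kJ/mol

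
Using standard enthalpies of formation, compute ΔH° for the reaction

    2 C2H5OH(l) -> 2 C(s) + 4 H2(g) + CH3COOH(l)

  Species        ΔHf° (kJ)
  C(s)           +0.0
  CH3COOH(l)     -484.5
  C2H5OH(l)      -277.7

ΔH° = 70.9 kJ

ΔH°rxn = Σ nΔHf°(products) − Σ nΔHf°(reactants).
Products: 2·(+0.0) + 4·(+0.0) + 1·(-484.5) = -484.5
Reactants: 2·(-277.7) = -555.4
ΔH° = (-484.5) − (-555.4) = 70.9 kJ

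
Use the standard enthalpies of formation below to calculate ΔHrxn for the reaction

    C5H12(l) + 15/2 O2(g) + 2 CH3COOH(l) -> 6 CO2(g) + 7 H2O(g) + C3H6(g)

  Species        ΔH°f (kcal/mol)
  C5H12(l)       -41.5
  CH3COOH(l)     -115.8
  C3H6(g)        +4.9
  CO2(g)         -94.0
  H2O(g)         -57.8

ΔHrxn = -690.6 kcal/mol

Products: 6·(-94.0) + 7·(-57.8) + 1·(+4.9) = -963.7
Reactants: 1·(-41.5) + 15/2·(+0.0) + 2·(-115.8) = -273.1
ΔHrxn = (-963.7) − (-273.1) = -690.6 kcal/mol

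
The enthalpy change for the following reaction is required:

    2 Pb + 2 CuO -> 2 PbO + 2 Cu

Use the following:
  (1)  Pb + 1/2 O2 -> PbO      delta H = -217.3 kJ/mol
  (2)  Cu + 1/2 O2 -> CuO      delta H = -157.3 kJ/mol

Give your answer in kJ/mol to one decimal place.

(1) × 2 (×2 to match 2 PbO in the target): (2)·(-217.3) = -434.6 kJ/mol
(2) reversed and × 2 (CuO must end up as a reactant; ×2 to match 2 CuO in the target): (-2)·(-157.3) = +314.6 kJ/mol
delta H = (-434.6) + (+314.6) = -120.0 kJ/mol

delta H = -120.0 kJ/mol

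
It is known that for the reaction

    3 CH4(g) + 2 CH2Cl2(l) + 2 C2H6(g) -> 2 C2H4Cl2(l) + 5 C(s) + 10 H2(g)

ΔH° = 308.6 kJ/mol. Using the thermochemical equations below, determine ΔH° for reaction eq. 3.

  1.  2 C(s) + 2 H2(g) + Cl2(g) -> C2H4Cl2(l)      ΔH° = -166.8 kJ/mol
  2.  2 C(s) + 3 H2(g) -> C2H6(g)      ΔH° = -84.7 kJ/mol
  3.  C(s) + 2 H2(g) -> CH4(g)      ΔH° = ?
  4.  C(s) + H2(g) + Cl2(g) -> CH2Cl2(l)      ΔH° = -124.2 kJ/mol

ΔH° = -74.8 kJ/mol

eq. 1 × 2 (scale by 2 for the 2 C2H4Cl2(l)): (2)·(-166.8) = -333.6 kJ/mol
eq. 2 reversed and × 2 (C2H6(g) must end up as a reactant; scale by 2 for the 2 C2H6(g)): (-2)·(-84.7) = +169.4 kJ/mol
eq. 3 reversed and × 3 (CH4(g) must end up as a reactant; scale by 3 for the 3 CH4(g)): contributes −3·x
eq. 4 reversed and × 2 (CH2Cl2(l) must end up as a reactant; ×2 to match 2 CH2Cl2(l) in the target): (-2)·(-124.2) = +248.4 kJ/mol
+308.6 = (-333.6) + (+169.4) + (+248.4) − 3·x
x = (+308.6 − (+84.2)) / (-3) = -74.8 kJ/mol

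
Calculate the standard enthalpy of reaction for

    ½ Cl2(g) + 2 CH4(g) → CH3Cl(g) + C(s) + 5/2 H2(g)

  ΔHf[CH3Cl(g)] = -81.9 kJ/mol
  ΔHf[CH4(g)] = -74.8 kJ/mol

ΔH°rxn = Σ nΔHf°(products) − Σ nΔHf°(reactants).
Products: 1·(-81.9) + 1·(+0.0) + 5/2·(+0.0) = -81.9
Reactants: 1/2·(+0.0) + 2·(-74.8) = -149.6
ΔH°rxn = (-81.9) − (-149.6) = 67.7 kJ/mol

ΔH°rxn = 67.7 kJ/mol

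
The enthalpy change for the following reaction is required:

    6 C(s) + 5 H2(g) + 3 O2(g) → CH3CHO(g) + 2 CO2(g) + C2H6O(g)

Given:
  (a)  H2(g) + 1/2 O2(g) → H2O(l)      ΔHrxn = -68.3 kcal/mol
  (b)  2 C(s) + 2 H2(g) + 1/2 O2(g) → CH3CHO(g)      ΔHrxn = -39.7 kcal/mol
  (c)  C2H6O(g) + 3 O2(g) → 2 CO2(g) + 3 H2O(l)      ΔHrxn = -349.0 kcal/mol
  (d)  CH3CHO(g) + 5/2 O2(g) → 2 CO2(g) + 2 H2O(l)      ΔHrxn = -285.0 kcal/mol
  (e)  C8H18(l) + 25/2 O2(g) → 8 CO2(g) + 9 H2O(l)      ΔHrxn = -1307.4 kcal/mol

ΔHrxn = -271.8 kcal/mol

(a) reversed: +68.3 kcal/mol
(b) × 3 (×3 to match 6 C(s) in the target): (3)·(-39.7) = -119.1 kcal/mol
(c) reversed (C2H6O(g) must end up as a product): +349.0 kcal/mol
(d) × 2: (2)·(-285.0) = -570.0 kcal/mol
(e): not needed (C8H18(l) appears nowhere else).
Summing the manipulated equations, ΔHrxn = (-1)·(-68.3) + (3)·(-39.7) + (-1)·(-349.0) + (2)·(-285.0) = -271.8 kcal/mol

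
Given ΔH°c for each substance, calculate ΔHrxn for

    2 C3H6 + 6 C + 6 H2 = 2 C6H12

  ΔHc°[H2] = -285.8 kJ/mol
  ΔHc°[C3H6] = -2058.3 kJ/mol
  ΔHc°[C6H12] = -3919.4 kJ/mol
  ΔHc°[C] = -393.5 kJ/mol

ΔHrxn = -353.6 kJ/mol

With combustion enthalpies, reactants minus products:
= [2·(-2058.3) + 6·(-393.5) + 6·(-285.8)] − [2·(-3919.4)]
= -353.6 kJ/mol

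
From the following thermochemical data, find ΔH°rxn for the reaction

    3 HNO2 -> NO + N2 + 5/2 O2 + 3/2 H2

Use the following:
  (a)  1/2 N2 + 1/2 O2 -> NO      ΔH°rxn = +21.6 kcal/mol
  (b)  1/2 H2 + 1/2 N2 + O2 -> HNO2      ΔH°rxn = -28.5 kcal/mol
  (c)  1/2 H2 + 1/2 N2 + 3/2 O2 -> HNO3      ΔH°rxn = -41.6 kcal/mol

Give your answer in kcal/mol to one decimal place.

(a) as written: +21.6 kcal/mol
(b) reversed and × 3: (-3)·(-28.5) = +85.5 kcal/mol
(c): not needed.
ΔH°rxn = (1)·(+21.6) + (-3)·(-28.5) = 107.1 kcal/mol

ΔH°rxn = 107.1 kcal/mol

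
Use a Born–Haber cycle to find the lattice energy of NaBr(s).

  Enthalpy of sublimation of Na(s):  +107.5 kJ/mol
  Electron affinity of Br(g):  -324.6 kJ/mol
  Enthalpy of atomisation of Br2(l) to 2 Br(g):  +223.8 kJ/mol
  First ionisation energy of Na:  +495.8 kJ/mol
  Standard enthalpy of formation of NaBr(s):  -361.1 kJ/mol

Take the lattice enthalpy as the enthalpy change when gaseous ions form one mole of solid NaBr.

U = -751.7 kJ/mol

ΔHf° = 1·ΔHsub + 1·(ΣIE) + 1/2·D(Br2) + 1·EA + U
-361.1 = 1·(+107.5) + 1·(+495.8) + 1/2·(+223.8) + 1·(-324.6) + U
U = -361.1 − (+390.6) = -751.7 kJ/mol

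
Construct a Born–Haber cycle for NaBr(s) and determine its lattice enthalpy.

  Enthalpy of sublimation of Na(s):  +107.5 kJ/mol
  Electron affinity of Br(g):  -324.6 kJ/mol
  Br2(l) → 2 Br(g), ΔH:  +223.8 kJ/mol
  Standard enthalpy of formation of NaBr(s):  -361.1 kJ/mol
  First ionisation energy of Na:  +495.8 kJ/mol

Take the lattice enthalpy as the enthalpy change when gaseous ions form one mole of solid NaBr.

ΔHf° = 1·ΔHsub + 1·(ΣIE) + 1/2·D(Br2) + 1·EA + U
-361.1 = 1·(+107.5) + 1·(+495.8) + 1/2·(+223.8) + 1·(-324.6) + U
U = -361.1 − (+390.6) = -751.7 kJ/mol

U = -751.7 kJ/mol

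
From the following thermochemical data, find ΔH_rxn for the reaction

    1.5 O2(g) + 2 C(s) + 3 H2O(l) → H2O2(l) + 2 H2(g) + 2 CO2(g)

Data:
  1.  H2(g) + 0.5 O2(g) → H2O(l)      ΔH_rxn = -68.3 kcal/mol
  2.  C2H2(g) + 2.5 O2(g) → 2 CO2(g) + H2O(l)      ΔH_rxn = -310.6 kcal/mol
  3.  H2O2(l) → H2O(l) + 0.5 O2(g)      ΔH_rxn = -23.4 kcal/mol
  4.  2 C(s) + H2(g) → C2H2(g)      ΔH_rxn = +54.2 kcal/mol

eq. 1 reversed and × 3: (-3)·(-68.3) = +204.9 kcal/mol
eq. 2 as written (CO2(g) already on the product side): -310.6 kcal/mol
eq. 3 reversed (H2O2(l) must end up as a product): +23.4 kcal/mol
eq. 4 as written (C(s) already on the reactant side): +54.2 kcal/mol
ΔH_rxn = (+204.9) + (-310.6) + (+23.4) + (+54.2) = -28.1 kcal/mol

ΔH_rxn = -28.1 kcal/mol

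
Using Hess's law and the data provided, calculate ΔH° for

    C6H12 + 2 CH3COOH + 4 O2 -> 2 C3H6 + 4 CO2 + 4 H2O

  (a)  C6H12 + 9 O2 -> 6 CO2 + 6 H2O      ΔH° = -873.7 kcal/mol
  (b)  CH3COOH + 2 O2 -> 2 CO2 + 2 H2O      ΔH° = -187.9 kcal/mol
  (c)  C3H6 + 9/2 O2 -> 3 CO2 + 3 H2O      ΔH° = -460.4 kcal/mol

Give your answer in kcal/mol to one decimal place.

(a) as written: -873.7 kcal/mol
(b) × 2: (2)·(-187.9) = -375.8 kcal/mol
(c) reversed and × 2: (-2)·(-460.4) = +920.8 kcal/mol
By Hess's law, ΔH° = (-873.7) + (-375.8) + (+920.8) = -328.7 kcal/mol

ΔH° = -328.7 kcal/mol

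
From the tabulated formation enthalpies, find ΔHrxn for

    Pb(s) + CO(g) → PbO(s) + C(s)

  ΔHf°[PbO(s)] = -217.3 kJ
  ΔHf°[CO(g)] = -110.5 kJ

ΔHrxn = -106.8 kJ

Products: 1·(-217.3) + 1·(+0.0) = -217.3
Reactants: 1·(+0.0) + 1·(-110.5) = -110.5
ΔHrxn = (-217.3) − (-110.5) = -106.8 kJ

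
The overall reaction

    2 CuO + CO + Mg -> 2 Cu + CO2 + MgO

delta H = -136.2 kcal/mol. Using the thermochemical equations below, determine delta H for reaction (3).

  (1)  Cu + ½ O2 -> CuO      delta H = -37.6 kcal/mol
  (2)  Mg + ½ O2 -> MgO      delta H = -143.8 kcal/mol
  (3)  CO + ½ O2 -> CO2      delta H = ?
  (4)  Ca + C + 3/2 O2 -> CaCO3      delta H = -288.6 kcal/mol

(1) reversed and × 2: (-2)·(-37.6) = +75.2 kcal/mol
(2) as written: -143.8 kcal/mol
(3) as written: contributes x
(4): not needed.
-136.2 = (+75.2) + (-143.8) + x
x = (-136.2 − (-68.6)) / (1) = -67.6 kcal/mol

delta H = -67.6 kcal/mol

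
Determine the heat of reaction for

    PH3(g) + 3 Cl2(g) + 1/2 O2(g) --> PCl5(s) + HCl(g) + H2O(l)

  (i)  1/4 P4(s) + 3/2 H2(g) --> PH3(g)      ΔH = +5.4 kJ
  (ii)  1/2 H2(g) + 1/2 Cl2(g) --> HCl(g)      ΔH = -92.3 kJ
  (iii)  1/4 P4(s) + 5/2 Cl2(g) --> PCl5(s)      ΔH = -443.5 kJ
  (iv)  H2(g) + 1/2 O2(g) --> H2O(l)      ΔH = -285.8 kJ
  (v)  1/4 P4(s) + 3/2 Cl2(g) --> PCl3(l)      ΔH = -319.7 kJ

ΔH = -827.0 kJ

(i) reversed: -5.4 kJ
(ii) as written: -92.3 kJ
(iii) as written: -443.5 kJ
(iv) as written: -285.8 kJ
(v): not needed.
Summing the manipulated equations, ΔH = (-1)·(+5.4) + (1)·(-92.3) + (1)·(-443.5) + (1)·(-285.8) = -827.0 kJ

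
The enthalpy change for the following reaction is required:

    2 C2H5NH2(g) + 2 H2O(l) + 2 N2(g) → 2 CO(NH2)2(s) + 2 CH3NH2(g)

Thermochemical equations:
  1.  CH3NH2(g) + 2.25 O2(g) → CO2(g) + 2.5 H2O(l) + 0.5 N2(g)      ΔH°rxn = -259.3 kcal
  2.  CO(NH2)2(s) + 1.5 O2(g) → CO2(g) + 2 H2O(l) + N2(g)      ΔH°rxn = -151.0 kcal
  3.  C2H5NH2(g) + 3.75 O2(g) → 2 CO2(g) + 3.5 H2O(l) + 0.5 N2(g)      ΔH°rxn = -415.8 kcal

eq. 1 reversed and × 2: (-2)·(-259.3) = +518.6 kcal
eq. 2 reversed and × 2: (-2)·(-151.0) = +302.0 kcal
eq. 3 × 2: (2)·(-415.8) = -831.6 kcal
Combining the equations, ΔH°rxn = (-2)·(-259.3) + (-2)·(-151.0) + (2)·(-415.8) = -11.0 kcal

ΔH°rxn = -11.0 kcal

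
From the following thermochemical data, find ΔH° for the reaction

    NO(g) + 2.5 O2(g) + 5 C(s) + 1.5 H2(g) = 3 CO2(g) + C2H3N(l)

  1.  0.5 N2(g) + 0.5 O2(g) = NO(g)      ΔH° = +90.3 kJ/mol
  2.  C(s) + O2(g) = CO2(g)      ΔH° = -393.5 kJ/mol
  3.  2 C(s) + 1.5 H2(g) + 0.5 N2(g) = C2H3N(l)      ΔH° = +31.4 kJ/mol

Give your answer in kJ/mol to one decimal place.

ΔH° = -1239.4 kJ/mol

eq. 1 reversed: -90.3 kJ/mol
eq. 2 × 3: (3)·(-393.5) = -1180.5 kJ/mol
eq. 3 as written: +31.4 kJ/mol
Summing the manipulated equations, ΔH° = (-1)·(+90.3) + (3)·(-393.5) + (1)·(+31.4) = -1239.4 kJ/mol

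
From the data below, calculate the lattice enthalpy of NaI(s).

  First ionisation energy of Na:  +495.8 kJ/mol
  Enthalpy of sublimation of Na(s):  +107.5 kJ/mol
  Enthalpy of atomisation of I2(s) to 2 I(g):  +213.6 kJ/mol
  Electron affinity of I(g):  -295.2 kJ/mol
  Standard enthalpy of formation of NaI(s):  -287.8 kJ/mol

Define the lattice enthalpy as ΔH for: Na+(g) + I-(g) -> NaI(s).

ΔHf° = 1·ΔHsub + 1·(ΣIE) + 1/2·D(I2) + 1·EA + U
-287.8 = 1·(+107.5) + 1·(+495.8) + 1/2·(+213.6) + 1·(-295.2) + U
U = -287.8 − (+414.9) = -702.7 kJ/mol

U = -702.7 kJ/mol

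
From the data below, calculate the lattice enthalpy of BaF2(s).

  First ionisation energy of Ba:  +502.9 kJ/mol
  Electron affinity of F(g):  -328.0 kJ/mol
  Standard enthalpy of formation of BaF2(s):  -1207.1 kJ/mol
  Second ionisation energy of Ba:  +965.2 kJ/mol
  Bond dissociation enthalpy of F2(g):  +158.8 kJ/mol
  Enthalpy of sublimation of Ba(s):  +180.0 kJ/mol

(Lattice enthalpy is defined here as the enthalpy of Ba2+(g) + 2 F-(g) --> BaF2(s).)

ΔHf° = 1·ΔHsub + 1·(ΣIE) + 1·D(F2) + 2·EA + U
-1207.1 = 1·(+180.0) + 1·(+1468.1) + 1·(+158.8) + 2·(-328.0) + U
U = -1207.1 − (+1150.9) = -2358.0 kJ/mol

U = -2358.0 kJ/mol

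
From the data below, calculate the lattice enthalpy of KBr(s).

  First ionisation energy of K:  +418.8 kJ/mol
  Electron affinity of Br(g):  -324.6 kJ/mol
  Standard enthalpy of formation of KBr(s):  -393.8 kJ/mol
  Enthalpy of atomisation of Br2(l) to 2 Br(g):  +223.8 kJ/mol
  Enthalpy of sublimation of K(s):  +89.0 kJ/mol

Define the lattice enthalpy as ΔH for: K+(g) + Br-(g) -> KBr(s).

U = -688.9 kJ/mol

ΔHf° = 1·ΔHsub + 1·(ΣIE) + 1/2·D(Br2) + 1·EA + U
-393.8 = 1·(+89.0) + 1·(+418.8) + 1/2·(+223.8) + 1·(-324.6) + U
U = -393.8 − (+295.1) = -688.9 kJ/mol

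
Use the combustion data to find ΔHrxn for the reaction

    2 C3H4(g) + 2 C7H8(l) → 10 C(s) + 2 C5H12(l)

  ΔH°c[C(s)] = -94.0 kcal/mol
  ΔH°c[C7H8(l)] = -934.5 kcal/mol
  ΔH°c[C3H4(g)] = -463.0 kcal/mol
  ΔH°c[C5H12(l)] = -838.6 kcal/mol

ΔHrxn = -177.8 kcal/mol

With combustion enthalpies, reactants minus products:
= [2·(-463.0) + 2·(-934.5)] − [10·(-94.0) + 2·(-838.6)]
= -177.8 kcal/mol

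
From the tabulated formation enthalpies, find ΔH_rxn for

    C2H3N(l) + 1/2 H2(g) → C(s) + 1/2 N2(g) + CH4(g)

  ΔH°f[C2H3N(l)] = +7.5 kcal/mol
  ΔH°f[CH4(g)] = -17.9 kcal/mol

Products: 1·(+0.0) + 1/2·(+0.0) + 1·(-17.9) = -17.9
Reactants: 1·(+7.5) + 1/2·(+0.0) = +7.5
ΔH_rxn = (-17.9) − (+7.5) = -25.4 kcal/mol

ΔH_rxn = -25.4 kcal/mol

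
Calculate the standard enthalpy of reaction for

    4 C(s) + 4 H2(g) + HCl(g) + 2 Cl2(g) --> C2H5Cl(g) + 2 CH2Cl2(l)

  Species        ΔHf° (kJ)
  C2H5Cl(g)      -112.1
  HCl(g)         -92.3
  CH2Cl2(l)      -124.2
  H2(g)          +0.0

ΔH° = -268.2 kJ

Products: 1·(-112.1) + 2·(-124.2) = -360.5
Reactants: 4·(+0.0) + 4·(+0.0) + 1·(-92.3) + 2·(+0.0) = -92.3
ΔH° = (-360.5) − (-92.3) = -268.2 kJ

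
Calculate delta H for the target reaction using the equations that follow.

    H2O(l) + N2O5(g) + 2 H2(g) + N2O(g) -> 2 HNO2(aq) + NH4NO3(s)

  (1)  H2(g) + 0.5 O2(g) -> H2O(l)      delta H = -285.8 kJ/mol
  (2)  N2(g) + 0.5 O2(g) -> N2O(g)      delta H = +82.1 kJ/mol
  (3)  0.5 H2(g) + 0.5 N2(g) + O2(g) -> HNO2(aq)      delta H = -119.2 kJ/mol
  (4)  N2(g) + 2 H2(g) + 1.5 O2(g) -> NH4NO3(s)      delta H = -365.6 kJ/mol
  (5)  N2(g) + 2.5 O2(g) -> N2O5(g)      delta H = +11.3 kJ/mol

(1) reversed: +285.8 kJ/mol
(2) reversed: -82.1 kJ/mol
(3) × 2: (2)·(-119.2) = -238.4 kJ/mol
(4) as written: -365.6 kJ/mol
(5) reversed: -11.3 kJ/mol
delta H = (-1)·(-285.8) + (-1)·(+82.1) + (2)·(-119.2) + (1)·(-365.6) + (-1)·(+11.3) = -411.6 kJ/mol

delta H = -411.6 kJ/mol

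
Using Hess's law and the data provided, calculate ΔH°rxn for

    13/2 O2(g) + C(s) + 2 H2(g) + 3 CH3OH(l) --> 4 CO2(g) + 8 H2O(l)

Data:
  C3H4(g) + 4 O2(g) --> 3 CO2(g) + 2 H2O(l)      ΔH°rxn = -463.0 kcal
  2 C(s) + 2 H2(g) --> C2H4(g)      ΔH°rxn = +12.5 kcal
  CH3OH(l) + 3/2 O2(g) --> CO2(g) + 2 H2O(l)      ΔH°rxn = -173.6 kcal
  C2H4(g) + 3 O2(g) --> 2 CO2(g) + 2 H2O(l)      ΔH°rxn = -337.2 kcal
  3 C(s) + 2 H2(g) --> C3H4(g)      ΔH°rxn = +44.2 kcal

equation 1 reversed: +463.0 kcal
equation 2 × 2: (2)·(+12.5) = +25.0 kcal
equation 3 × 3 (×3 to match 3 CH3OH(l) in the target): (3)·(-173.6) = -520.8 kcal
equation 4 × 2: (2)·(-337.2) = -674.4 kcal
equation 5 reversed: -44.2 kcal
Since enthalpy is a state function, ΔH°rxn = (-1)·(-463.0) + (2)·(+12.5) + (3)·(-173.6) + (2)·(-337.2) + (-1)·(+44.2) = -751.4 kcal

ΔH°rxn = -751.4 kcal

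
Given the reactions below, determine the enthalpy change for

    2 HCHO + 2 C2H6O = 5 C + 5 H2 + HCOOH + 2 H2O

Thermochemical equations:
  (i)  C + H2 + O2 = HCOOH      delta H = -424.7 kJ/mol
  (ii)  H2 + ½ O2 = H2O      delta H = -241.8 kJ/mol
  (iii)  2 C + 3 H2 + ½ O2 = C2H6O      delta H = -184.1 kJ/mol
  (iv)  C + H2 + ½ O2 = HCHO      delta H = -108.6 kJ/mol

(i) as written: -424.7 kJ/mol
(ii) × 2: (2)·(-241.8) = -483.6 kJ/mol
(iii) reversed and × 2: (-2)·(-184.1) = +368.2 kJ/mol
(iv) reversed and × 2: (-2)·(-108.6) = +217.2 kJ/mol
Summing the manipulated equations, delta H = (1)·(-424.7) + (2)·(-241.8) + (-2)·(-184.1) + (-2)·(-108.6) = -322.9 kJ/mol

delta H = -322.9 kJ/mol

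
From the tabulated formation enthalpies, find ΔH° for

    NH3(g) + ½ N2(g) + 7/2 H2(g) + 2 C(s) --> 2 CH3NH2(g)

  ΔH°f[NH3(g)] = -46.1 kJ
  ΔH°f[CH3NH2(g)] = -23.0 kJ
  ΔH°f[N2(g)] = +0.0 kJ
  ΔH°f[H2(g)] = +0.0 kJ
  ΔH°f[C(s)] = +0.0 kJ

Products: 2·(-23.0) = -46.0
Reactants: 1·(-46.1) + 1/2·(+0.0) + 7/2·(+0.0) + 2·(+0.0) = -46.1
ΔH° = (-46.0) − (-46.1) = 0.1 kJ

ΔH° = 0.1 kJ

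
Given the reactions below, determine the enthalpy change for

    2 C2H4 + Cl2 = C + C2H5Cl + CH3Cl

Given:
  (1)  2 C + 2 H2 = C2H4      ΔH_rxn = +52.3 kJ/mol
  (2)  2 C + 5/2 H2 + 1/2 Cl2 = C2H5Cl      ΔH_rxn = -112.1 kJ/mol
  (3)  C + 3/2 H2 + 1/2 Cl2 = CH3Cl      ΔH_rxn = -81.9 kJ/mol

ΔH_rxn = -298.6 kJ/mol

(1) reversed and × 2 (C2H4 must end up as a reactant; ×2 to match 2 C2H4 in the target): (-2)·(+52.3) = -104.6 kJ/mol
(2) as written (C2H5Cl already on the product side): -112.1 kJ/mol
(3) as written (CH3Cl already on the product side): -81.9 kJ/mol
ΔH_rxn = (-2)·(+52.3) + (1)·(-112.1) + (1)·(-81.9) = -298.6 kJ/mol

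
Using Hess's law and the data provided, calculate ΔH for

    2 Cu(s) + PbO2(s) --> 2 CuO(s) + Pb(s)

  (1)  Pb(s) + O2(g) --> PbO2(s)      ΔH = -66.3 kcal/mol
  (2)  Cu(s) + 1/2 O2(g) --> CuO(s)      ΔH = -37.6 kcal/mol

ΔH = -8.9 kcal/mol

(1) reversed (PbO2(s) must end up as a reactant): +66.3 kcal/mol
(2) × 2 (scale by 2 for the 2 CuO(s)): (2)·(-37.6) = -75.2 kcal/mol
Combining the equations, ΔH = (-1)·(-66.3) + (2)·(-37.6) = -8.9 kcal/mol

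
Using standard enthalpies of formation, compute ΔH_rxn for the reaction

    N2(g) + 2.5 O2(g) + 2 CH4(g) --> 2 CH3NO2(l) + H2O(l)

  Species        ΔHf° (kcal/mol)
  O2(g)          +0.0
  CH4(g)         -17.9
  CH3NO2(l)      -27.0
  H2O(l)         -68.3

ΔH_rxn = -86.5 kcal/mol

ΔH°rxn = Σ nΔHf°(products) − Σ nΔHf°(reactants).
Products: 2·(-27.0) + 1·(-68.3) = -122.3
Reactants: 1·(+0.0) + 5/2·(+0.0) + 2·(-17.9) = -35.8
ΔH_rxn = (-122.3) − (-35.8) = -86.5 kcal/mol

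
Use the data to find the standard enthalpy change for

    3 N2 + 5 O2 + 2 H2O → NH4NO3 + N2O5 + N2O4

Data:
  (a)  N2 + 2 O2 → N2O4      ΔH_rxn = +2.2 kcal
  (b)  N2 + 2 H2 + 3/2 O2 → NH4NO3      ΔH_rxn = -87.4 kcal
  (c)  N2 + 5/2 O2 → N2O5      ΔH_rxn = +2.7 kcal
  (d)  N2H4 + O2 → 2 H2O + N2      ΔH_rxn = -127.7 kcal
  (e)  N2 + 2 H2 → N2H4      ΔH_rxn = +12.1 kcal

ΔH_rxn = 33.1 kcal

(a) as written: +2.2 kcal
(b) as written: -87.4 kcal
(c) as written: +2.7 kcal
(d) reversed: +127.7 kcal
(e) reversed: -12.1 kcal
ΔH_rxn = (+2.2) + (-87.4) + (+2.7) + (+127.7) + (-12.1) = 33.1 kcal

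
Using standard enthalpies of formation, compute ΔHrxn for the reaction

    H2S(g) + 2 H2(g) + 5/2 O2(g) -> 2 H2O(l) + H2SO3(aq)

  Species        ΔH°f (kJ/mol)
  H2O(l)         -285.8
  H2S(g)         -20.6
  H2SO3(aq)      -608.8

Products: 2·(-285.8) + 1·(-608.8) = -1180.4
Reactants: 1·(-20.6) + 2·(+0.0) + 5/2·(+0.0) = -20.6
ΔHrxn = (-1180.4) − (-20.6) = -1159.8 kJ/mol

ΔHrxn = -1159.8 kJ/mol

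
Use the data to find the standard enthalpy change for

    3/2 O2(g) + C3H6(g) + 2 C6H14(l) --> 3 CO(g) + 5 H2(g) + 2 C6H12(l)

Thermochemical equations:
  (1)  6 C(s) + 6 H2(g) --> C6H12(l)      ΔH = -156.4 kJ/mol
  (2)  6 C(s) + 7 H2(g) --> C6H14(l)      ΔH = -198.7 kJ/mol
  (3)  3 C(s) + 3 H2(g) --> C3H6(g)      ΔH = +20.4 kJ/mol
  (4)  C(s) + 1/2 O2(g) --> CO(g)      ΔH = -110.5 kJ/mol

ΔH = -267.3 kJ/mol

(1) × 2 (scale by 2 for the 2 C6H12(l)): (2)·(-156.4) = -312.8 kJ/mol
(2) reversed and × 2 (reverse to put C6H14(l) on the reactant side; scale by 2 for the 2 C6H14(l)): (-2)·(-198.7) = +397.4 kJ/mol
(3) reversed (reverse to put C3H6(g) on the reactant side): -20.4 kJ/mol
(4) × 3 (×3 to match 3 CO(g) in the target): (3)·(-110.5) = -331.5 kJ/mol
ΔH = (-312.8) + (+397.4) + (-20.4) + (-331.5) = -267.3 kJ/mol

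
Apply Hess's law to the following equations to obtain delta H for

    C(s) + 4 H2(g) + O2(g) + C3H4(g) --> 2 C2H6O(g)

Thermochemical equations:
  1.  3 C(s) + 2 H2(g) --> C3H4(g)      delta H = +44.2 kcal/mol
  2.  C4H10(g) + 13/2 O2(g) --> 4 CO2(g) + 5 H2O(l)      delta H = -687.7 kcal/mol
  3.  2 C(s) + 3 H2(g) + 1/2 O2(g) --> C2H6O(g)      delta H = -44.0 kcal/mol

delta H = -132.2 kcal/mol

eq. 1 reversed: -44.2 kcal/mol
eq. 2: not needed.
eq. 3 × 2: (2)·(-44.0) = -88.0 kcal/mol
Combining the equations, delta H = (-44.2) + (-88.0) = -132.2 kcal/mol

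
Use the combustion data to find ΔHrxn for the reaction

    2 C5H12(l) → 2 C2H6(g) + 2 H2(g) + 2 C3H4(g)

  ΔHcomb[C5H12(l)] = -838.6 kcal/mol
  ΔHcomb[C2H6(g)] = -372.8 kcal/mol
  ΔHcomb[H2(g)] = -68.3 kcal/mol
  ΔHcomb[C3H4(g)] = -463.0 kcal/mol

ΔHrxn = 131.0 kcal/mol

Using ΔH = Σ nΔHc°(reactants) − Σ nΔHc°(products):
= [2·(-838.6)] − [2·(-372.8) + 2·(-68.3) + 2·(-463.0)]
= 131.0 kcal/mol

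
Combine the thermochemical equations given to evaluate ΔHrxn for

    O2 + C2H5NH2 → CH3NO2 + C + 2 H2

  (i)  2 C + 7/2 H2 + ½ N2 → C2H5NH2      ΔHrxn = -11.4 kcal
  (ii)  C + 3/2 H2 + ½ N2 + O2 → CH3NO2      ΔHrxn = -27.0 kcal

(i) reversed (reverse to put C2H5NH2 on the reactant side): +11.4 kcal
(ii) as written (CH3NO2 already on the product side): -27.0 kcal
Combining the equations, ΔHrxn = (-1)·(-11.4) + (1)·(-27.0) = -15.6 kcal

ΔHrxn = -15.6 kcal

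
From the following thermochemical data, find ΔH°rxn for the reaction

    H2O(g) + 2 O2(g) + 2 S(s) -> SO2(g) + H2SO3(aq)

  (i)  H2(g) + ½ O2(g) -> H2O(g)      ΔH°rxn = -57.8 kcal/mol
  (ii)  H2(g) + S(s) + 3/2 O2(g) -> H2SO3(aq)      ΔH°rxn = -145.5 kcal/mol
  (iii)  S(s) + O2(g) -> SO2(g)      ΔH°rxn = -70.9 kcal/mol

ΔH°rxn = -158.6 kcal/mol

(i) reversed (H2O(g) must end up as a reactant): +57.8 kcal/mol
(ii) as written (H2SO3(aq) already on the product side): -145.5 kcal/mol
(iii) as written (SO2(g) already on the product side): -70.9 kcal/mol
ΔH°rxn = (+57.8) + (-145.5) + (-70.9) = -158.6 kcal/mol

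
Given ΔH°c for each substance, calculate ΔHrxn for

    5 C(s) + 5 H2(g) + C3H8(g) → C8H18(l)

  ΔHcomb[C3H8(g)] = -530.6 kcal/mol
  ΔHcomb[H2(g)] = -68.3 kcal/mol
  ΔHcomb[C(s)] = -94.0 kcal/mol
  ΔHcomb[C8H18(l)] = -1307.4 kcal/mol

With combustion enthalpies, reactants minus products:
= [5·(-94.0) + 5·(-68.3) + 1·(-530.6)] − [1·(-1307.4)]
= -34.7 kcal/mol

ΔHrxn = -34.7 kcal/mol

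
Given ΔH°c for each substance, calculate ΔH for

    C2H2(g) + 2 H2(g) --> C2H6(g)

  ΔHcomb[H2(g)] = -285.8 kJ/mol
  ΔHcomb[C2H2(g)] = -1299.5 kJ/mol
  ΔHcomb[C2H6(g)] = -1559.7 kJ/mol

With combustion enthalpies, reactants minus products:
= [1·(-1299.5) + 2·(-285.8)] − [1·(-1559.7)]
= -311.4 kJ/mol

ΔH = -311.4 kJ/mol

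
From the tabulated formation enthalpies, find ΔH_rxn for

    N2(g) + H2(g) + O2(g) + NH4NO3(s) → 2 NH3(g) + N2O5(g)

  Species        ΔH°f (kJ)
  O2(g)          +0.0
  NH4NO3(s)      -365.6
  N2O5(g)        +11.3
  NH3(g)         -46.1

Products: 2·(-46.1) + 1·(+11.3) = -80.9
Reactants: 1·(+0.0) + 1·(+0.0) + 1·(+0.0) + 1·(-365.6) = -365.6
ΔH_rxn = (-80.9) − (-365.6) = 284.7 kJ

ΔH_rxn = 284.7 kJ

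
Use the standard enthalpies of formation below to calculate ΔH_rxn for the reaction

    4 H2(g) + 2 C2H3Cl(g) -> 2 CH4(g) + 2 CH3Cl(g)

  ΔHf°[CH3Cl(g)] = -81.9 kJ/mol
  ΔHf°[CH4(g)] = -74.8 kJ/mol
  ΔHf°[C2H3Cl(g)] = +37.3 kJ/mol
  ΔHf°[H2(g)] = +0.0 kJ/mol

ΔH_rxn = -388.0 kJ/mol

Products: 2·(-74.8) + 2·(-81.9) = -313.4
Reactants: 4·(+0.0) + 2·(+37.3) = +74.6
ΔH_rxn = (-313.4) − (+74.6) = -388.0 kJ/mol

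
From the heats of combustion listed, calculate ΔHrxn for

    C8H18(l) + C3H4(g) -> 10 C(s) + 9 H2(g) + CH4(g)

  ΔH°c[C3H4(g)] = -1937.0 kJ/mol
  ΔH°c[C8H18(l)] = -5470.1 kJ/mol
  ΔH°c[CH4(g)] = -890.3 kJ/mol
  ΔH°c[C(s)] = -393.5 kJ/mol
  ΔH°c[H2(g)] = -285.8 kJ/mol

With combustion enthalpies, reactants minus products:
= [1·(-5470.1) + 1·(-1937.0)] − [10·(-393.5) + 9·(-285.8) + 1·(-890.3)]
= -9.6 kJ/mol

ΔHrxn = -9.6 kJ/mol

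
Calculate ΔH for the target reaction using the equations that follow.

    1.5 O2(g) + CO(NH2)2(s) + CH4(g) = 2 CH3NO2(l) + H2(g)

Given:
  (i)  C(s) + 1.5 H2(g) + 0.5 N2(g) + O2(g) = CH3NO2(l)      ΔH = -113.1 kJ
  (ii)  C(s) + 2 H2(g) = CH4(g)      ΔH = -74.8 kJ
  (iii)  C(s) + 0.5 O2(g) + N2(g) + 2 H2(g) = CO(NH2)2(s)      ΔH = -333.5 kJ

ΔH = 182.1 kJ

(i) × 2: (2)·(-113.1) = -226.2 kJ
(ii) reversed: +74.8 kJ
(iii) reversed: +333.5 kJ
Summing the manipulated equations, ΔH = (-226.2) + (+74.8) + (+333.5) = 182.1 kJ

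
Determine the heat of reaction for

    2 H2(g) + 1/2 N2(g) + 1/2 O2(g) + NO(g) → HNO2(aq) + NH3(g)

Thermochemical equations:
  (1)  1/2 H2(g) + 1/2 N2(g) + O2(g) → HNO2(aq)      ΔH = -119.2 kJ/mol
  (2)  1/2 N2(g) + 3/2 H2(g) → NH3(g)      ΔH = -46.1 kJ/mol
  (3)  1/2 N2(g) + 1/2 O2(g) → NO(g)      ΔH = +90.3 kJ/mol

ΔH = -255.6 kJ/mol

(1) as written: -119.2 kJ/mol
(2) as written: -46.1 kJ/mol
(3) reversed: -90.3 kJ/mol
By Hess's law, ΔH = (-119.2) + (-46.1) + (-90.3) = -255.6 kJ/mol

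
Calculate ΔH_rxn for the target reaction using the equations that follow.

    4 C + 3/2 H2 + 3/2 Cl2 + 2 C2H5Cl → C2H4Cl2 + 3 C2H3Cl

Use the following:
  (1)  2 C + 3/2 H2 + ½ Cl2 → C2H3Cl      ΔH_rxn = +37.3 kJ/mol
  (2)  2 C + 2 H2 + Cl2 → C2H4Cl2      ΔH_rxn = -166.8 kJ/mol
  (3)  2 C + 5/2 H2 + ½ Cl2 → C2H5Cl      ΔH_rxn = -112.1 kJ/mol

(1) × 3 (×3 to match 3 C2H3Cl in the target): (3)·(+37.3) = +111.9 kJ/mol
(2) as written (C2H4Cl2 already on the product side): -166.8 kJ/mol
(3) reversed and × 2 (C2H5Cl must end up as a reactant; ×2 to match 2 C2H5Cl in the target): (-2)·(-112.1) = +224.2 kJ/mol
Since enthalpy is a state function, ΔH_rxn = (+111.9) + (-166.8) + (+224.2) = 169.3 kJ/mol

ΔH_rxn = 169.3 kJ/mol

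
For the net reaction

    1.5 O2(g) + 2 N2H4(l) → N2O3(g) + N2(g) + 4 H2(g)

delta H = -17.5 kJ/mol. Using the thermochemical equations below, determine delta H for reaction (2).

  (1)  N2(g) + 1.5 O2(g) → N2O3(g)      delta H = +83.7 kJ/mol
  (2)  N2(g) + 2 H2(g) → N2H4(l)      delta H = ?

delta H = 50.6 kJ/mol

(1) as written (N2O3(g) already on the product side): +83.7 kJ/mol
(2) reversed and × 2 (reverse to put N2H4(l) on the reactant side; ×2 to match 2 N2H4(l) in the target): contributes −2·x
-17.5 = (+83.7) − 2·x
x = (-17.5 − (+83.7)) / (-2) = 50.6 kJ/mol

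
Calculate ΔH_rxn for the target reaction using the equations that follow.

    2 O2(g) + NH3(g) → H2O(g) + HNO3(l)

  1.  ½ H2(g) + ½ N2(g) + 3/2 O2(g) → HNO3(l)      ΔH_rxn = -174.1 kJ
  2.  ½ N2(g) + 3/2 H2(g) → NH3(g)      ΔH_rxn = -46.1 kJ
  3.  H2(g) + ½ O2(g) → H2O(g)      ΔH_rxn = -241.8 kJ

ΔH_rxn = -369.8 kJ

eq. 1 as written: -174.1 kJ
eq. 2 reversed: +46.1 kJ
eq. 3 as written: -241.8 kJ
ΔH_rxn = (-174.1) + (+46.1) + (-241.8) = -369.8 kJ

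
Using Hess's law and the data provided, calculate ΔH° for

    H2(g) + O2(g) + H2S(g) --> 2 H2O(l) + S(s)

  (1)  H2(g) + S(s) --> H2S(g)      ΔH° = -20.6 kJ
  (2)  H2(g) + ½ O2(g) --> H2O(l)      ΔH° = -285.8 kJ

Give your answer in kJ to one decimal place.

ΔH° = -551.0 kJ

(1) reversed (H2S(g) must end up as a reactant): +20.6 kJ
(2) × 2 (scale by 2 for the 2 H2O(l)): (2)·(-285.8) = -571.6 kJ
By Hess's law, ΔH° = (+20.6) + (-571.6) = -551.0 kJ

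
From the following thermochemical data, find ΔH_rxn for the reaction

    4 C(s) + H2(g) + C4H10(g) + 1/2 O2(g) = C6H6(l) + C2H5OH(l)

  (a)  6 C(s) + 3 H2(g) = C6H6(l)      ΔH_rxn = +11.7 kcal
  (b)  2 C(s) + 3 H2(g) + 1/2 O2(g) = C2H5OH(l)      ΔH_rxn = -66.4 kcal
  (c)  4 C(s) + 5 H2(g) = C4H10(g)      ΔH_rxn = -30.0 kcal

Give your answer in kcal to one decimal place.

ΔH_rxn = -24.7 kcal

(a) as written (C6H6(l) already on the product side): +11.7 kcal
(b) as written (C2H5OH(l) already on the product side): -66.4 kcal
(c) reversed (C4H10(g) must end up as a reactant): +30.0 kcal
ΔH_rxn = (1)·(+11.7) + (1)·(-66.4) + (-1)·(-30.0) = -24.7 kcal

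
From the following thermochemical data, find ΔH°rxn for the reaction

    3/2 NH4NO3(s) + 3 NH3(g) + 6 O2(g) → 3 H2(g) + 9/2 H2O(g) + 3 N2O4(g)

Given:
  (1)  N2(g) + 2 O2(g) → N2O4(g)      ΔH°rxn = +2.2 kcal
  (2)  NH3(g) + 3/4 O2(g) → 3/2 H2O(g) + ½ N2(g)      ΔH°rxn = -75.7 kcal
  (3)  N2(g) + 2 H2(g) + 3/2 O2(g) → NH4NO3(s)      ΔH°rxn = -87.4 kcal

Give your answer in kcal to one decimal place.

ΔH°rxn = -89.4 kcal

(1) × 3: (3)·(+2.2) = +6.6 kcal
(2) × 3: (3)·(-75.7) = -227.1 kcal
(3) reversed and × 3/2: (-3/2)·(-87.4) = +131.1 kcal
By Hess's law, ΔH°rxn = (+6.6) + (-227.1) + (+131.1) = -89.4 kcal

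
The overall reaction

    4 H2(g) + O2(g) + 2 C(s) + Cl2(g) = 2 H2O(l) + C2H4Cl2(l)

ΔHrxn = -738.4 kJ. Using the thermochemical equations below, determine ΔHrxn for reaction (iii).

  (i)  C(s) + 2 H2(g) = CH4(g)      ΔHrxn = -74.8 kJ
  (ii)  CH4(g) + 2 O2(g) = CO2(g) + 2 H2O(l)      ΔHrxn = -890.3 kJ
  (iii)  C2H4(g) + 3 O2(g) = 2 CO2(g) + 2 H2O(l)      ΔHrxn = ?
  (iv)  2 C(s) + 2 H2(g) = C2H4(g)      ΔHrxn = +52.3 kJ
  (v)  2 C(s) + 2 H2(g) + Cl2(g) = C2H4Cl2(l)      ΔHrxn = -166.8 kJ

(i) × 2: (2)·(-74.8) = -149.6 kJ
(ii) × 2: (2)·(-890.3) = -1780.6 kJ
(iii) reversed: contributes −x
(iv) reversed: -52.3 kJ
(v) as written: -166.8 kJ
-738.4 = (-149.6) + (-1780.6) + (-52.3) + (-166.8) − x
x = (-738.4 − (-2149.3)) / (-1) = -1410.9 kJ

ΔHrxn = -1410.9 kJ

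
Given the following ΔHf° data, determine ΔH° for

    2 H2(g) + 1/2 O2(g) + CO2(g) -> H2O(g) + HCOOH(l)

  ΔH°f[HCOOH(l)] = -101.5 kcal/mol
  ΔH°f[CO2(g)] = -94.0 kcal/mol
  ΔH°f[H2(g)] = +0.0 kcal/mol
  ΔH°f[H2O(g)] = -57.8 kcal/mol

ΔH°rxn = Σ nΔHf°(products) − Σ nΔHf°(reactants).
Products: 1·(-57.8) + 1·(-101.5) = -159.3
Reactants: 2·(+0.0) + 1/2·(+0.0) + 1·(-94.0) = -94.0
ΔH° = (-159.3) − (-94.0) = -65.3 kcal/mol

ΔH° = -65.3 kcal/mol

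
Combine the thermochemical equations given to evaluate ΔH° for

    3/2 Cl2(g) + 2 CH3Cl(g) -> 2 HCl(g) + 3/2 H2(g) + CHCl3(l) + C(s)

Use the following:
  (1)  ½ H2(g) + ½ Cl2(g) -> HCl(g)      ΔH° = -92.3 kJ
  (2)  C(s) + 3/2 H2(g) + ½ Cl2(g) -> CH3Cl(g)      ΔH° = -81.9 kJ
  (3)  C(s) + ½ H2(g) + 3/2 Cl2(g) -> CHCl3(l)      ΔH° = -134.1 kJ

(1) × 2 (scale by 2 for the 2 HCl(g)): (2)·(-92.3) = -184.6 kJ
(2) reversed and × 2 (CH3Cl(g) must end up as a reactant; ×2 to match 2 CH3Cl(g) in the target): (-2)·(-81.9) = +163.8 kJ
(3) as written (CHCl3(l) already on the product side): -134.1 kJ
By Hess's law, ΔH° = (2)·(-92.3) + (-2)·(-81.9) + (1)·(-134.1) = -154.9 kJ

ΔH° = -154.9 kJ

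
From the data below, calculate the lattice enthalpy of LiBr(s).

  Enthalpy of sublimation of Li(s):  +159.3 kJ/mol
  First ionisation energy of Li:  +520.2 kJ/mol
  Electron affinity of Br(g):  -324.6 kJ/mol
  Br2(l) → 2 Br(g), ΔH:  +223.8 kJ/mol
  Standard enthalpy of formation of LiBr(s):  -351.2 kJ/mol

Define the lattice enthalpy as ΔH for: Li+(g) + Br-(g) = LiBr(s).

ΔHf° = 1·ΔHsub + 1·(ΣIE) + 1/2·D(Br2) + 1·EA + U
-351.2 = 1·(+159.3) + 1·(+520.2) + 1/2·(+223.8) + 1·(-324.6) + U
U = -351.2 − (+466.8) = -818.0 kJ/mol

U = -818.0 kJ/mol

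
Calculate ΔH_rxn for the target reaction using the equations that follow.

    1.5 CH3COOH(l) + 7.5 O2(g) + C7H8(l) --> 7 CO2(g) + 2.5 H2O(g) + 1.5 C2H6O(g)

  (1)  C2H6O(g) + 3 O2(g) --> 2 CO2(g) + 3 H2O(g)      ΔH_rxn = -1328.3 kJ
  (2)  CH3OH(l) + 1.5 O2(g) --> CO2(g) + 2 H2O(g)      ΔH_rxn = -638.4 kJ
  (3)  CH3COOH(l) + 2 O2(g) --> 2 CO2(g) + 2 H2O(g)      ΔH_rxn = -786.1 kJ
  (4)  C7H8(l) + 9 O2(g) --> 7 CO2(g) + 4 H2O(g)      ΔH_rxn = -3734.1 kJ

(1) reversed and × 3/2 (C2H6O(g) must end up as a product; ×3/2 to match 3/2 C2H6O(g) in the target): (-3/2)·(-1328.3) = +1992.45 kJ
(2): not needed (CH3OH(l) appears nowhere else).
(3) × 3/2 (×3/2 to match 3/2 CH3COOH(l) in the target): (3/2)·(-786.1) = -1179.15 kJ
(4) as written (C7H8(l) already on the reactant side): -3734.1 kJ
By Hess's law, ΔH_rxn = (+1992.45) + (-1179.15) + (-3734.1) = -2920.8 kJ

ΔH_rxn = -2920.8 kJ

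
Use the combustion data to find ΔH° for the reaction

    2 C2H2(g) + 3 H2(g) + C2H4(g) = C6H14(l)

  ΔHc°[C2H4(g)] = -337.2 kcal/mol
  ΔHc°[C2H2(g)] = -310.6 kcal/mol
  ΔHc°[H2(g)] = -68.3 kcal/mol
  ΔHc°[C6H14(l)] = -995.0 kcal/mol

ΔH° = -168.3 kcal/mol

Using ΔH = Σ nΔHc°(reactants) − Σ nΔHc°(products):
= [2·(-310.6) + 3·(-68.3) + 1·(-337.2)] − [1·(-995.0)]
= -168.3 kcal/mol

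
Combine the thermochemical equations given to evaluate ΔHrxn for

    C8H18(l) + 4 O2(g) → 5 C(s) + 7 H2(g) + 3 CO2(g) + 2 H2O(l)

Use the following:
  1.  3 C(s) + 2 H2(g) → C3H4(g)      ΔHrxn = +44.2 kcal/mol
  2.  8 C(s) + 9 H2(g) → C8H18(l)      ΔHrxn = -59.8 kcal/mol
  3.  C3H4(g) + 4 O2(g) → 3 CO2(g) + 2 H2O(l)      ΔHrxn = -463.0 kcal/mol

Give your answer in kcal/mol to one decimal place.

eq. 1 as written: +44.2 kcal/mol
eq. 2 reversed (reverse to put C8H18(l) on the reactant side): +59.8 kcal/mol
eq. 3 as written (CO2(g) already on the product side): -463.0 kcal/mol
Combining the equations, ΔHrxn = (+44.2) + (+59.8) + (-463.0) = -359.0 kcal/mol

ΔHrxn = -359.0 kcal/mol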